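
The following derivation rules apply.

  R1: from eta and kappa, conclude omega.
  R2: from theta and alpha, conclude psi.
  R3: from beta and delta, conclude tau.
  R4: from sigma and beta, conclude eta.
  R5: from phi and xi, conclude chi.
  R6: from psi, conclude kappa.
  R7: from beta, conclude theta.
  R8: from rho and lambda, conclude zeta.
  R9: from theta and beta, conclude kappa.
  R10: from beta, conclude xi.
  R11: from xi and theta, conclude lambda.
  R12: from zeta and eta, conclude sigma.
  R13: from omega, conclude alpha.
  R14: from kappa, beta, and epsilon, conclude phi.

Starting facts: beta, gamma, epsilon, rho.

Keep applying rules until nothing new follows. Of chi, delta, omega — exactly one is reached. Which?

beta holds, so xi follows (R10).
beta holds, so theta follows (R7).
theta and beta hold, so kappa follows (R9).
kappa, beta, and epsilon hold, so phi follows (R14).
phi and xi hold, so chi follows (R5).
omega would need eta and kappa (R1), but eta is never established. No rule produces delta, and it is not given.

chi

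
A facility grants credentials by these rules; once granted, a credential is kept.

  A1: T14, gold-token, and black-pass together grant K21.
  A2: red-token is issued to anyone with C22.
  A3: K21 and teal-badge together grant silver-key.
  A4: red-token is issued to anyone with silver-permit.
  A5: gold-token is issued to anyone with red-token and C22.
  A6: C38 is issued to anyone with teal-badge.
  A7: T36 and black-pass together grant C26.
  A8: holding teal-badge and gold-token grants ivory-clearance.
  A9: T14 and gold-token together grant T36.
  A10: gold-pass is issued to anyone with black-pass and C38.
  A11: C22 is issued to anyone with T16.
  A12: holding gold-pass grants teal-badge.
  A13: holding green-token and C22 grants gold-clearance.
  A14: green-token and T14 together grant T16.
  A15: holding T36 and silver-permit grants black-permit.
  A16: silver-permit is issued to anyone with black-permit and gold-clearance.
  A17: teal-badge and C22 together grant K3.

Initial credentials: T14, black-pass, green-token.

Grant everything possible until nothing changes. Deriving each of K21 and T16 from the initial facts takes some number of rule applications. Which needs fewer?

T16

T16: Holding green-token and T14 grants T16 (A14). [1 rule application]
K21: Holding green-token and T14 grants T16 (A14). Holding T16 grants C22 (A11). Holding C22 grants red-token (A2). Holding red-token and C22 grants gold-token (A5). Holding T14, gold-token, and black-pass grants K21 (A1). [5 rule applications]
T16 needs fewer.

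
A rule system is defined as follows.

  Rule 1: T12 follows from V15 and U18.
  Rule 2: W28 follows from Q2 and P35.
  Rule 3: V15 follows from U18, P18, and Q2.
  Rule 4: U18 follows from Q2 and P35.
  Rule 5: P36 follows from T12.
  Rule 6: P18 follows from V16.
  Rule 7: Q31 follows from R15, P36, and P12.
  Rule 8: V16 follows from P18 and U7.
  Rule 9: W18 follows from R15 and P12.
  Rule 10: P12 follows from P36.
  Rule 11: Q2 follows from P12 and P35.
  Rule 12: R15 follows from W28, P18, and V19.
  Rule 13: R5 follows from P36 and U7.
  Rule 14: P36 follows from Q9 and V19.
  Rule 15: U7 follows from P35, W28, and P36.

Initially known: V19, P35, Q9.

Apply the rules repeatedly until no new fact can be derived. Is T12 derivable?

No

T12 would need V15 and U18 (Rule 1), but V15 is never established.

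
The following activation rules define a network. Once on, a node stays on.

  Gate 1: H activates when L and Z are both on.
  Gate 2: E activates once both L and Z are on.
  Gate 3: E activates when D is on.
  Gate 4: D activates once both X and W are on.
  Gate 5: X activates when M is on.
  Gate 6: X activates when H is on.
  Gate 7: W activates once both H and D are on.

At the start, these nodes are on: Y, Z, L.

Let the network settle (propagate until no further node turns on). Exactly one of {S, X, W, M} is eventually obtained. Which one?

X

Gate 1: L and Z on → H on.
H is on, so X activates (Gate 6).
W would need H and D (Gate 7), but D never turns on. No rule produces M, and it is not given. No rule produces S, and it is not given.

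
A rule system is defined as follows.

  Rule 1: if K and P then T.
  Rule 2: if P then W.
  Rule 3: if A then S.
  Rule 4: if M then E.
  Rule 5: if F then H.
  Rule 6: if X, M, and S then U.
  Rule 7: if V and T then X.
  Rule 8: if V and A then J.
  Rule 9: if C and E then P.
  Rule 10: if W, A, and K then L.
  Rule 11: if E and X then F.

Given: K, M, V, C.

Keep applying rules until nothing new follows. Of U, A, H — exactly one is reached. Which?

From M, Rule 4 gives E.
C and E hold, so P follows (Rule 9).
From K and P, Rule 1 gives T.
V and T hold, so X follows (Rule 7).
From E and X, Rule 11 gives F.
F holds, so H follows (Rule 5).
U would need X, M, and S (Rule 6), but S is never established. No rule produces A, and it is not given.

H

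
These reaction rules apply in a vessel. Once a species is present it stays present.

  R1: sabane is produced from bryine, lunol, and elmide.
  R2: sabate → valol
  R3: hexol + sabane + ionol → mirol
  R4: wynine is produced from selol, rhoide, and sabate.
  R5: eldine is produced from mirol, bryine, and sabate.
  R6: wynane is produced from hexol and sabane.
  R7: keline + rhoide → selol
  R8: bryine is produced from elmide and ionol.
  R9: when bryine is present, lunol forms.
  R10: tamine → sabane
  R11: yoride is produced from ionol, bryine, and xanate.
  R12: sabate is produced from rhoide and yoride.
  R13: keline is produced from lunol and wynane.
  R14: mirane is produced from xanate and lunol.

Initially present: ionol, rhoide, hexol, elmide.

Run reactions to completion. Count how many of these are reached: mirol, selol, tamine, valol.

2

elmide and ionol present → bryine forms (R8).
bryine present → lunol forms (R9).
bryine, lunol, and elmide present → sabane forms (R1).
hexol, sabane, and ionol present → mirol forms (R3).
hexol and sabane present → wynane forms (R6).
lunol and wynane present → keline forms (R13).
keline and rhoide present → selol forms (R7).
mirol: reached.
selol: reached.
No rule produces tamine, and it is not given.
valol would need sabate (R2), but sabate never forms.
Reached: mirol and selol — 2 of the 4.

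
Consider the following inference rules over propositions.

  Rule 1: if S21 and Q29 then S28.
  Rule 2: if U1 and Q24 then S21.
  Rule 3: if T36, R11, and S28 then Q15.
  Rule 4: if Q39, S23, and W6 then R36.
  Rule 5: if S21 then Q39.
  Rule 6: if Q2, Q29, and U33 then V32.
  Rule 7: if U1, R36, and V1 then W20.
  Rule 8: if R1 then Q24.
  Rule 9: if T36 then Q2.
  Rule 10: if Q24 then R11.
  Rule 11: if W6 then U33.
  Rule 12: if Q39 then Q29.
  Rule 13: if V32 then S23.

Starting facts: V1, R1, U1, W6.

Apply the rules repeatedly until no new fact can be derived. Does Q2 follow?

Q2 would need T36 (Rule 9), but T36 is never established.

No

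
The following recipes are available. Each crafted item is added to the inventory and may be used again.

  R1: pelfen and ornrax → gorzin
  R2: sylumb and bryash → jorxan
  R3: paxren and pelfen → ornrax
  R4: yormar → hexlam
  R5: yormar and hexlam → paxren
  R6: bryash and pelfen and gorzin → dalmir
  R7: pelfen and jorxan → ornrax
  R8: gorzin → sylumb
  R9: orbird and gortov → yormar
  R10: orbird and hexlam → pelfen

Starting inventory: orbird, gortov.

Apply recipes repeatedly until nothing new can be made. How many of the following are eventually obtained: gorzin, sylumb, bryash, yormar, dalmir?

orbird and gortov → yormar (R9).
yormar → hexlam (R4).
Using R5, yormar and hexlam make paxren.
Using R10, orbird and hexlam make pelfen.
paxren and pelfen → ornrax (R3).
pelfen and ornrax → gorzin (R1).
Using R8, gorzin makes sylumb.
gorzin: reached.
sylumb: reached.
No rule produces bryash, and it is not given.
yormar: reached.
dalmir would need bryash, pelfen, and gorzin (R6), but bryash is never obtained.
Reached: gorzin, sylumb, and yormar — 3 of the 5.

3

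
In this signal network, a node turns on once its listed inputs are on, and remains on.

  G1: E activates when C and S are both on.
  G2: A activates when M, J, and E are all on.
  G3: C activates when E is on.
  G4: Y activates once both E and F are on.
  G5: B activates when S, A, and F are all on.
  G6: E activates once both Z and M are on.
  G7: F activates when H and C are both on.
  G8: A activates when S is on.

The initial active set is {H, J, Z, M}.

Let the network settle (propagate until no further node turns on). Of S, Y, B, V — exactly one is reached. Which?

G6: Z and M on → E on.
E is on, so C activates (G3).
H and C are on, so F activates (G7).
E and F are on, so Y activates (G4).
No rule produces V, and it is not given. No rule produces S, and it is not given. B would need S, A, and F (G5), but S never turns on.

Y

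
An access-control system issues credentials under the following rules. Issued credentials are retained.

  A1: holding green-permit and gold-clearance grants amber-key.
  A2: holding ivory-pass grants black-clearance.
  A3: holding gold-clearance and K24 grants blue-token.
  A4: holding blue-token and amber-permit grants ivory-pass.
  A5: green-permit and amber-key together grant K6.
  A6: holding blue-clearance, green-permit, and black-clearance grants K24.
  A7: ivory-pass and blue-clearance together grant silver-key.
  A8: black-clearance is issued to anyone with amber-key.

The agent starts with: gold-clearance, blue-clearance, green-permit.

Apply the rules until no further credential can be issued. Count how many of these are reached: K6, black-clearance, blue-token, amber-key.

4

Holding green-permit and gold-clearance grants amber-key (A1).
Holding green-permit and amber-key grants K6 (A5).
Holding amber-key grants black-clearance (A8).
Holding blue-clearance, green-permit, and black-clearance grants K24 (A6).
Holding gold-clearance and K24 grants blue-token (A3).
K6: reached.
black-clearance: reached.
blue-token: reached.
amber-key: reached.
All 4 are reached.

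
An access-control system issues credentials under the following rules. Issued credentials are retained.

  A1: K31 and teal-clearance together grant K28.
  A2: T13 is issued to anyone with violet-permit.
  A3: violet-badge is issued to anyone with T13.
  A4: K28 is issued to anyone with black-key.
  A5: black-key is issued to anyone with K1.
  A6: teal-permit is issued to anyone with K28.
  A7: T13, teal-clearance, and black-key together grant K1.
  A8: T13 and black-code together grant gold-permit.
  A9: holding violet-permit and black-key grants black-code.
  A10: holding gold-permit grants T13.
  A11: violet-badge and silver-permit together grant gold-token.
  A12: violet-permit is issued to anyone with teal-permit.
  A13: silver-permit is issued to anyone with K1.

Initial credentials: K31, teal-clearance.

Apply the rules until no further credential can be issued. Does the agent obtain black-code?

No

black-code would need violet-permit and black-key (A9), but black-key is never granted.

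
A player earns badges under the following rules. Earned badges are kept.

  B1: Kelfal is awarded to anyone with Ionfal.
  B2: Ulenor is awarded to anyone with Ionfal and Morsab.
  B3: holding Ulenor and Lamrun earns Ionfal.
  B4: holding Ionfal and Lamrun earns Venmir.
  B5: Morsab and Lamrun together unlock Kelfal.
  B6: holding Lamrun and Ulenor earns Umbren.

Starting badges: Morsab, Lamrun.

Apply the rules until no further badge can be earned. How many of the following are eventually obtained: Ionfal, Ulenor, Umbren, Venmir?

Ionfal would need Ulenor and Lamrun (B3), but Ulenor is never earned.
Ulenor would need Ionfal and Morsab (B2), but Ionfal is never earned.
Umbren would need Lamrun and Ulenor (B6), but Ulenor is never earned.
Venmir would need Ionfal and Lamrun (B4), but Ionfal is never earned.
None of the 4 are reached.

0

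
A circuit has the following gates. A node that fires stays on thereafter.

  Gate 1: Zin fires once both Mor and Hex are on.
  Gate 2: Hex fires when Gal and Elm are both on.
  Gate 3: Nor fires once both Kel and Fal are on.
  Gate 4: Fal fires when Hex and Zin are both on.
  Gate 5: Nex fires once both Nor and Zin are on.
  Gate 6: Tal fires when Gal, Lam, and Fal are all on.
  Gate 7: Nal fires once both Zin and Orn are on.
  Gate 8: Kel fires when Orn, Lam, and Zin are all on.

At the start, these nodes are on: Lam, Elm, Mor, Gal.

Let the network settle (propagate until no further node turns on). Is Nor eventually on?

No

Nor would need Kel and Fal (Gate 3), but Kel never turns on.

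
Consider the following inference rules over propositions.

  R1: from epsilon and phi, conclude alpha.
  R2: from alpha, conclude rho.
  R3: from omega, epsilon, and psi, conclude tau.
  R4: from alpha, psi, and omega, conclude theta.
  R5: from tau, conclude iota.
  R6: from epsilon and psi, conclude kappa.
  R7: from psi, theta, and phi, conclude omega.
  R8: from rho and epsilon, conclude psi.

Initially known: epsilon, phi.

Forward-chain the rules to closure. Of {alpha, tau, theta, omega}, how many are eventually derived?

From epsilon and phi, R1 gives alpha.
alpha: reached.
tau would need omega, epsilon, and psi (R3), but omega is never established.
theta would need alpha, psi, and omega (R4), but omega is never established.
omega would need psi, theta, and phi (R7), but theta is never established.
Reached: alpha — 1 of the 4.

1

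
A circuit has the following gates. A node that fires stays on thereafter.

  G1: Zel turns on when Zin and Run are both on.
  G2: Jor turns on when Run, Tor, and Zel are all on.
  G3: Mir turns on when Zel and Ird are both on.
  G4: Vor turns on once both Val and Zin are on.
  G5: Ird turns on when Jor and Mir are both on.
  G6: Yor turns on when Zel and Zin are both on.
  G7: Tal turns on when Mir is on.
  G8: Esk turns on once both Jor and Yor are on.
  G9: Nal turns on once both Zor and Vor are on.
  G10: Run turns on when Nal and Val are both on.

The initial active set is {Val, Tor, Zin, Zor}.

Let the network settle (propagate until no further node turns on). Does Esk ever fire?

Val and Zin are on, so Vor turns on (G4).
G9: Zor and Vor on → Nal on.
Nal and Val are on, so Run turns on (G10).
G1: Zin and Run on → Zel on.
Run, Tor, and Zel are on, so Jor turns on (G2).
G6: Zel and Zin on → Yor on.
G8: Jor and Yor on → Esk on.

Yes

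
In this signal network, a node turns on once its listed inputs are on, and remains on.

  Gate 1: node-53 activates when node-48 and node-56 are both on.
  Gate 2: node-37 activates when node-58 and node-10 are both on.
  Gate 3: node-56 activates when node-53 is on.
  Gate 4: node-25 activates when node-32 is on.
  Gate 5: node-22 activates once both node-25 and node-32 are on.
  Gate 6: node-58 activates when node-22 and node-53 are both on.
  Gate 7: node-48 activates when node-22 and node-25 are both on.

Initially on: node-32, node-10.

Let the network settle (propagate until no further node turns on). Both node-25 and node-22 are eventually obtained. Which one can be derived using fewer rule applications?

node-25

node-25: Gate 4: node-32 on → node-25 on. [1 rule application]
node-22: Gate 4: node-32 on → node-25 on. node-25 and node-32 are on, so node-22 activates (Gate 5). [2 rule applications]
node-25 needs fewer.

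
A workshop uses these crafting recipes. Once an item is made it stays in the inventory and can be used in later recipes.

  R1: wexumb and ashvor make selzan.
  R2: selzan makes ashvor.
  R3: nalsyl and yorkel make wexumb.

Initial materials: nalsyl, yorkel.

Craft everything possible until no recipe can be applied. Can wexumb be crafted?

Yes

Using R3, nalsyl and yorkel make wexumb.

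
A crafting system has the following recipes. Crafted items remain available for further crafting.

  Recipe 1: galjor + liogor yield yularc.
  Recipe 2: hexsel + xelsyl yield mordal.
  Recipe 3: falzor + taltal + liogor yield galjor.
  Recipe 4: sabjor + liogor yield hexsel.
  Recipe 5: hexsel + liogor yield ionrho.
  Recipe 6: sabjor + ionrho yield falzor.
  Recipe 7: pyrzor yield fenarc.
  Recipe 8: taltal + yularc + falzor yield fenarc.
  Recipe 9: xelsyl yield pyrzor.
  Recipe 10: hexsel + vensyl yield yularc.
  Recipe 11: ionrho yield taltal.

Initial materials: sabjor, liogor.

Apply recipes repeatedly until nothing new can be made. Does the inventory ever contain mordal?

No

mordal would need hexsel and xelsyl (Recipe 2), but xelsyl is never obtained.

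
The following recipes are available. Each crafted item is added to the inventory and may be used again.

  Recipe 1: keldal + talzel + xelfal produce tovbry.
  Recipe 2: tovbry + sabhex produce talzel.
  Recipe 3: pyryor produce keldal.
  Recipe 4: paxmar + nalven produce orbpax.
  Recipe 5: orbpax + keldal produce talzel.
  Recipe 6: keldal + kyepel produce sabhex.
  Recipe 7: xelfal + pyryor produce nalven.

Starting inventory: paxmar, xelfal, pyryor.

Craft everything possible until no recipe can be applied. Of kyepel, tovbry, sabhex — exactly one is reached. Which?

Using Recipe 7, xelfal and pyryor make nalven.
pyryor → keldal (Recipe 3).
paxmar + nalven → orbpax (Recipe 4).
orbpax + keldal → talzel (Recipe 5).
Using Recipe 1, keldal, talzel, and xelfal make tovbry.
No rule produces kyepel, and it is not given. sabhex would need keldal and kyepel (Recipe 6), but kyepel is never obtained.

tovbry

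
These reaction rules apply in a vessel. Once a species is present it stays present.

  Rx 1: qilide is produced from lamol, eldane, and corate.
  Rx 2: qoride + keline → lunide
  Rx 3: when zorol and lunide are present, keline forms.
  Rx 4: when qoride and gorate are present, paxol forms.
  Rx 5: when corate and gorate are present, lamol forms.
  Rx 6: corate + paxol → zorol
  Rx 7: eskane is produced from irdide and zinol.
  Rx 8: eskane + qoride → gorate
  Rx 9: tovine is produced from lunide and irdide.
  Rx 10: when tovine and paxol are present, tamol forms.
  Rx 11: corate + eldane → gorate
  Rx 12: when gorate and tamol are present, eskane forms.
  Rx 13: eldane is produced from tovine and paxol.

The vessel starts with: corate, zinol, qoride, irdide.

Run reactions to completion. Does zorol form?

Yes

irdide and zinol present → eskane forms (Rx 7).
eskane and qoride present → gorate forms (Rx 8).
qoride and gorate present → paxol forms (Rx 4).
corate and paxol present → zorol forms (Rx 6).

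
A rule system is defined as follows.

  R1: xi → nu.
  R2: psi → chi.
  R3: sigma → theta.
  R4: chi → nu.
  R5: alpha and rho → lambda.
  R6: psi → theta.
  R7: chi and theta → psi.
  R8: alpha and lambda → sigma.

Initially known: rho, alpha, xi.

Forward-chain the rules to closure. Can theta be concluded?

Yes

From alpha and rho, R5 gives lambda.
From alpha and lambda, R8 gives sigma.
sigma holds, so theta follows (R3).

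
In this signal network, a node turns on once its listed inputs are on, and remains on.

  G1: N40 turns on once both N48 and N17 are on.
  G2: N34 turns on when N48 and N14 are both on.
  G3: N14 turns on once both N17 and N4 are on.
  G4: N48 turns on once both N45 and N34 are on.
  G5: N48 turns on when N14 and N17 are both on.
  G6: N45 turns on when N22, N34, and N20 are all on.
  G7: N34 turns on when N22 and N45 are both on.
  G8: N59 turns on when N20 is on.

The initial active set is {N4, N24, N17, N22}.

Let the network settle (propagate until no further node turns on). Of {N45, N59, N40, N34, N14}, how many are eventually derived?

3

G3: N17 and N4 on → N14 on.
G5: N14 and N17 on → N48 on.
G2: N48 and N14 on → N34 on.
N48 and N17 are on, so N40 turns on (G1).
N45 would need N22, N34, and N20 (G6), but N20 never turns on.
N59 would need N20 (G8), but N20 never turns on.
N40: reached.
N34: reached.
N14: reached.
Reached: N40, N34, and N14 — 3 of the 5.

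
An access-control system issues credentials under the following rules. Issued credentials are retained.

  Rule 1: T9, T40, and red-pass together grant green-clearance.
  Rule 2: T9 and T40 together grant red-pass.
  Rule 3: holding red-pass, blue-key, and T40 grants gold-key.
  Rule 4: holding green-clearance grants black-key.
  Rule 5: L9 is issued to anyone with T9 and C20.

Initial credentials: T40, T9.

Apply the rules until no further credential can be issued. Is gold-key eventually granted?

No

gold-key would need red-pass, blue-key, and T40 (Rule 3), but blue-key is never granted.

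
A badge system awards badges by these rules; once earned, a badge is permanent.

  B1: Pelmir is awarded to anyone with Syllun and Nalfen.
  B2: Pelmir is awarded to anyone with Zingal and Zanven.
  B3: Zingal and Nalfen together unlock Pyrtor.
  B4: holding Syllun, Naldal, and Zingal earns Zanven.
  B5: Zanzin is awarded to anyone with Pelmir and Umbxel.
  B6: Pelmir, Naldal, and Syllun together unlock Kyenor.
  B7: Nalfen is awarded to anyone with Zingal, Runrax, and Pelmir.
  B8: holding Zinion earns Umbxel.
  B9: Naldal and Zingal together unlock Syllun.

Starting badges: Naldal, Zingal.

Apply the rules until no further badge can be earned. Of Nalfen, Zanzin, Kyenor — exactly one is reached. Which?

Kyenor

With Naldal and Zingal, Syllun is earned (B9).
With Syllun, Naldal, and Zingal, Zanven is earned (B4).
With Zingal and Zanven, Pelmir is earned (B2).
With Pelmir, Naldal, and Syllun, Kyenor is earned (B6).
Zanzin would need Pelmir and Umbxel (B5), but Umbxel is never earned. Nalfen would need Zingal, Runrax, and Pelmir (B7), but Runrax is never earned.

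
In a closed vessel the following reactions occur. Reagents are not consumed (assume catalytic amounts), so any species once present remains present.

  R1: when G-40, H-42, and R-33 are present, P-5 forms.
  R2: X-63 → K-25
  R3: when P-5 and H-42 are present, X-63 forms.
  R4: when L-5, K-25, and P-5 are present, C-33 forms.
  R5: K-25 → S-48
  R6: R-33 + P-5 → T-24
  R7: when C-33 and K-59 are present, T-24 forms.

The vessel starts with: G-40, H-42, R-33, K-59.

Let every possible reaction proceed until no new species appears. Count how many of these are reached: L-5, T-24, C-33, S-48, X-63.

G-40, H-42, and R-33 present → P-5 forms (R1).
P-5 and H-42 present → X-63 forms (R3).
R-33 and P-5 present → T-24 forms (R6).
X-63 present → K-25 forms (R2).
K-25 present → S-48 forms (R5).
No rule produces L-5, and it is not given.
T-24: reached.
C-33 would need L-5, K-25, and P-5 (R4), but L-5 never forms.
S-48: reached.
X-63: reached.
Reached: T-24, S-48, and X-63 — 3 of the 5.

3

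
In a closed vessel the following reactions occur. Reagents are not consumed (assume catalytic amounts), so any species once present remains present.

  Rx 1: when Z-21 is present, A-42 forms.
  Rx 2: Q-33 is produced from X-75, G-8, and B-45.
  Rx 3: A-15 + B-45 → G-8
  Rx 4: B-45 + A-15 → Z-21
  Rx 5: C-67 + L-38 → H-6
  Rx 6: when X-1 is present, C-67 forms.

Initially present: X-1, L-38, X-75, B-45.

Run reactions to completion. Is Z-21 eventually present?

Z-21 would need B-45 and A-15 (Rx 4), but A-15 never forms.

No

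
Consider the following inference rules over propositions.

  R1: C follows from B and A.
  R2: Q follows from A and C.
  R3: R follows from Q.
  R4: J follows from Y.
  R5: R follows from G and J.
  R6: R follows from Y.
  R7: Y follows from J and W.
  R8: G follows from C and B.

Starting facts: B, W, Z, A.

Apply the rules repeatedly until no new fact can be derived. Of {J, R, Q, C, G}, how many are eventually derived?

4

From B and A, R1 gives C.
A and C hold, so Q follows (R2).
C and B hold, so G follows (R8).
Q holds, so R follows (R3).
J would need Y (R4), but Y is never established.
R: reached.
Q: reached.
C: reached.
G: reached.
Reached: R, Q, C, and G — 4 of the 5.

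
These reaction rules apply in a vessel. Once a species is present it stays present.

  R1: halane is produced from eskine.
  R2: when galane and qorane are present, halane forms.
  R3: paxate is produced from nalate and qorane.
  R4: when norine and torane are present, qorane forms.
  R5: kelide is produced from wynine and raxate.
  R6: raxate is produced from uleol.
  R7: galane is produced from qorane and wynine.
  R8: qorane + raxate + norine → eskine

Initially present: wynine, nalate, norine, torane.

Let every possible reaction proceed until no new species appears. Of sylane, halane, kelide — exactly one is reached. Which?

halane

norine and torane present → qorane forms (R4).
qorane and wynine present → galane forms (R7).
galane and qorane present → halane forms (R2).
No rule produces sylane, and it is not given. kelide would need wynine and raxate (R5), but raxate never forms.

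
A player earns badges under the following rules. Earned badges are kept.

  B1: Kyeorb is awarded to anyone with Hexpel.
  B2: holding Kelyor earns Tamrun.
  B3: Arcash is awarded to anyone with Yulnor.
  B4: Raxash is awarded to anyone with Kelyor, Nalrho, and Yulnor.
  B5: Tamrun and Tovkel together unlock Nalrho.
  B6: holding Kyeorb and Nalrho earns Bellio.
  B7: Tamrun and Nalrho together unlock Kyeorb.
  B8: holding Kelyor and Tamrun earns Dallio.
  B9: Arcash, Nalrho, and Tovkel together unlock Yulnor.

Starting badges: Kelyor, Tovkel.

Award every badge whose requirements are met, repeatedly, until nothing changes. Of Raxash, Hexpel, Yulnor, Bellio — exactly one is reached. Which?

With Kelyor, Tamrun is earned (B2).
With Tamrun and Tovkel, Nalrho is earned (B5).
With Tamrun and Nalrho, Kyeorb is earned (B7).
With Kyeorb and Nalrho, Bellio is earned (B6).
Raxash would need Kelyor, Nalrho, and Yulnor (B4), but Yulnor is never earned. No rule produces Hexpel, and it is not given. Yulnor would need Arcash, Nalrho, and Tovkel (B9), but Arcash is never earned.

Bellio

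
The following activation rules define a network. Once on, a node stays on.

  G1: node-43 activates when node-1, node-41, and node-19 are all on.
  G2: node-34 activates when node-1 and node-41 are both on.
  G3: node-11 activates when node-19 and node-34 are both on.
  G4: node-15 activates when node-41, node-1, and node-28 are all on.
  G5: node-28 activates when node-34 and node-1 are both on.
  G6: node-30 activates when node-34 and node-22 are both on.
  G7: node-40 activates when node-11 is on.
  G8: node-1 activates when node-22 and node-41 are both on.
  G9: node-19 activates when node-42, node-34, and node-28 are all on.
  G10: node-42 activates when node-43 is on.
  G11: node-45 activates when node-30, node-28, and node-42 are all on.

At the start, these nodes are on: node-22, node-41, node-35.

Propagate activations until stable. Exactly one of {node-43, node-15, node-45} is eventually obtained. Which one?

G8: node-22 and node-41 on → node-1 on.
G2: node-1 and node-41 on → node-34 on.
node-34 and node-1 are on, so node-28 activates (G5).
node-41, node-1, and node-28 are on, so node-15 activates (G4).
node-45 would need node-30, node-28, and node-42 (G11), but node-42 never turns on. node-43 would need node-1, node-41, and node-19 (G1), but node-19 never turns on.

node-15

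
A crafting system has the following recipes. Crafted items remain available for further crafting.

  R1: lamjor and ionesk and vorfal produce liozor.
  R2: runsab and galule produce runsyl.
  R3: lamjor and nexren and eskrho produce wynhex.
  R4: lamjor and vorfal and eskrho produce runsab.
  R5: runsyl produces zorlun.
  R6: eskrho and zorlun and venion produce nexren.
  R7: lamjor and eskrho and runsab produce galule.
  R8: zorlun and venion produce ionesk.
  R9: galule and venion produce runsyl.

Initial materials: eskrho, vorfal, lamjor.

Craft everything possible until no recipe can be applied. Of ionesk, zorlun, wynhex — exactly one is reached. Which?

lamjor and vorfal and eskrho → runsab (R4).
Using R7, lamjor, eskrho, and runsab make galule.
Using R2, runsab and galule make runsyl.
Using R5, runsyl makes zorlun.
ionesk would need zorlun and venion (R8), but venion is never obtained. wynhex would need lamjor, nexren, and eskrho (R3), but nexren is never obtained.

zorlun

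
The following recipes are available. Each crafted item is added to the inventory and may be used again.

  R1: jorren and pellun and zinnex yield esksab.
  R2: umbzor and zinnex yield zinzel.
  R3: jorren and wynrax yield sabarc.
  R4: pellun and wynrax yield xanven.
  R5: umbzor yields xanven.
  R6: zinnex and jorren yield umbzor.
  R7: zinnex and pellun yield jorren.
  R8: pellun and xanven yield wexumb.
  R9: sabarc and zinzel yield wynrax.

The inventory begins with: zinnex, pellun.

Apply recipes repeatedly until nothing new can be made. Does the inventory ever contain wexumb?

Yes

zinnex and pellun → jorren (R7).
Using R6, zinnex and jorren make umbzor.
umbzor → xanven (R5).
Using R8, pellun and xanven make wexumb.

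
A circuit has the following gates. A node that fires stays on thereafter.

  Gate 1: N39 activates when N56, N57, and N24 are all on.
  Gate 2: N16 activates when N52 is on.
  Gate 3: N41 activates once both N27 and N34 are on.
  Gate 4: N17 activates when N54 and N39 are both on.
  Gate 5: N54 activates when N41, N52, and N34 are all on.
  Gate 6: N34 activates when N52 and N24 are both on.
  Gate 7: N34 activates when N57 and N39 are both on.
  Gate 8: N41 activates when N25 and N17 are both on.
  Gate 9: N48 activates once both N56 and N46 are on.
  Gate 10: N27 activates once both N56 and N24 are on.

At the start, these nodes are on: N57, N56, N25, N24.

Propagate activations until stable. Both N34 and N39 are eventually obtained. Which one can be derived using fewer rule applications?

N39

N39: N56, N57, and N24 are on, so N39 activates (Gate 1). [1 rule application]
N34: N56, N57, and N24 are on, so N39 activates (Gate 1). Gate 7: N57 and N39 on → N34 on. [2 rule applications]
N39 needs fewer.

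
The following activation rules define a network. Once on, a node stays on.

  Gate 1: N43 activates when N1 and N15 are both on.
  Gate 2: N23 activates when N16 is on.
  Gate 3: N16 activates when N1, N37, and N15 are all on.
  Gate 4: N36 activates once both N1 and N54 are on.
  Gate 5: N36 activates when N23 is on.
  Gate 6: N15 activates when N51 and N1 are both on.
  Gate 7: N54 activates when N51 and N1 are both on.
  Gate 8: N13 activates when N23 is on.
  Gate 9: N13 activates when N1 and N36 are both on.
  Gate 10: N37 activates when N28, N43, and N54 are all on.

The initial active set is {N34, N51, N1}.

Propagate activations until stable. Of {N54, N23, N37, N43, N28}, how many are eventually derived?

N51 and N1 are on, so N54 activates (Gate 7).
Gate 6: N51 and N1 on → N15 on.
Gate 1: N1 and N15 on → N43 on.
N54: reached.
N23 would need N16 (Gate 2), but N16 never turns on.
N37 would need N28, N43, and N54 (Gate 10), but N28 never turns on.
N43: reached.
No rule produces N28, and it is not given.
Reached: N54 and N43 — 2 of the 5.

2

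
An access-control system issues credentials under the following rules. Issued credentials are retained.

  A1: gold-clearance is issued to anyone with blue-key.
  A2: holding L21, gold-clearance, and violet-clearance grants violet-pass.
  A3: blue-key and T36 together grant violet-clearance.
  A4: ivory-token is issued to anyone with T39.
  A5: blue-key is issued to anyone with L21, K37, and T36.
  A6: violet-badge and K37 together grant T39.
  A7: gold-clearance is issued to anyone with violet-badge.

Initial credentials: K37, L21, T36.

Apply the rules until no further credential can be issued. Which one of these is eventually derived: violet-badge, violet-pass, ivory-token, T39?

Holding L21, K37, and T36 grants blue-key (A5).
Holding blue-key and T36 grants violet-clearance (A3).
Holding blue-key grants gold-clearance (A1).
Holding L21, gold-clearance, and violet-clearance grants violet-pass (A2).
T39 would need violet-badge and K37 (A6), but violet-badge is never granted. ivory-token would need T39 (A4), but T39 is never granted. No rule produces violet-badge, and it is not given.

violet-pass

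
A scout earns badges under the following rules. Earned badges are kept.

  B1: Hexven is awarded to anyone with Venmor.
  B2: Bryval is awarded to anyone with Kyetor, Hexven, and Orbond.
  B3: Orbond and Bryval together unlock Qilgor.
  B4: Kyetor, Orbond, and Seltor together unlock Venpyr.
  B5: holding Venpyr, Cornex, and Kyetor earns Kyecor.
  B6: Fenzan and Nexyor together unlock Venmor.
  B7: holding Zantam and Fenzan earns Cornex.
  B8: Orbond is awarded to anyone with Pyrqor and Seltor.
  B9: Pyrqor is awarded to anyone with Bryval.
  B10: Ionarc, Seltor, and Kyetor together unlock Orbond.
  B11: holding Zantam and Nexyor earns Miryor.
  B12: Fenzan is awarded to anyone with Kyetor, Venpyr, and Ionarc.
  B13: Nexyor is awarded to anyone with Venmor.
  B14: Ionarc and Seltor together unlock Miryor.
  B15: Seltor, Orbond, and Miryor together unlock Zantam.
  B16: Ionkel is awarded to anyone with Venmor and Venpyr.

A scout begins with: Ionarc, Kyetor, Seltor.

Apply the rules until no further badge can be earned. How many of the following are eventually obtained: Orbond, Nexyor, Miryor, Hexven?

2

With Ionarc, Seltor, and Kyetor, Orbond is earned (B10).
With Ionarc and Seltor, Miryor is earned (B14).
Orbond: reached.
Nexyor would need Venmor (B13), but Venmor is never earned.
Miryor: reached.
Hexven would need Venmor (B1), but Venmor is never earned.
Reached: Orbond and Miryor — 2 of the 4.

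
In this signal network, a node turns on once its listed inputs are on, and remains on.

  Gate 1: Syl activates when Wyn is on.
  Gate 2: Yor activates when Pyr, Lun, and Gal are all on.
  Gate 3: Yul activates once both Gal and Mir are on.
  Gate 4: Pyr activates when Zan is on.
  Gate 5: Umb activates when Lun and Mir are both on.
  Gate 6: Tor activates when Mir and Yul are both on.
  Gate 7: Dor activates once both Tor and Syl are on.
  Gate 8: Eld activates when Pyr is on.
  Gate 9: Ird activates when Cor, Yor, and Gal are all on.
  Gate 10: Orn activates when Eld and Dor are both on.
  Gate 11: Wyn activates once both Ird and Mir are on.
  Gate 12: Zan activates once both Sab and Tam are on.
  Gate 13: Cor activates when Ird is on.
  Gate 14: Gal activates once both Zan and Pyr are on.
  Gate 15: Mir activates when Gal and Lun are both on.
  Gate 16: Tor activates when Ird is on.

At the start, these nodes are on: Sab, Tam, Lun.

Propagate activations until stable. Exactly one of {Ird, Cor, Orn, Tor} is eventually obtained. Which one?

Tor

Gate 12: Sab and Tam on → Zan on.
Gate 4: Zan on → Pyr on.
Gate 14: Zan and Pyr on → Gal on.
Gal and Lun are on, so Mir activates (Gate 15).
Gal and Mir are on, so Yul activates (Gate 3).
Gate 6: Mir and Yul on → Tor on.
Cor would need Ird (Gate 13), but Ird never turns on. Ird would need Cor, Yor, and Gal (Gate 9), but Cor never turns on. Orn would need Eld and Dor (Gate 10), but Dor never turns on.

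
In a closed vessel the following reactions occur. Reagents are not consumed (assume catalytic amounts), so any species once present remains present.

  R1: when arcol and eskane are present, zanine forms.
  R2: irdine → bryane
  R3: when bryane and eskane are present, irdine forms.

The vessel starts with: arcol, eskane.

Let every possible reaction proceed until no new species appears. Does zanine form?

Yes

arcol and eskane present → zanine forms (R1).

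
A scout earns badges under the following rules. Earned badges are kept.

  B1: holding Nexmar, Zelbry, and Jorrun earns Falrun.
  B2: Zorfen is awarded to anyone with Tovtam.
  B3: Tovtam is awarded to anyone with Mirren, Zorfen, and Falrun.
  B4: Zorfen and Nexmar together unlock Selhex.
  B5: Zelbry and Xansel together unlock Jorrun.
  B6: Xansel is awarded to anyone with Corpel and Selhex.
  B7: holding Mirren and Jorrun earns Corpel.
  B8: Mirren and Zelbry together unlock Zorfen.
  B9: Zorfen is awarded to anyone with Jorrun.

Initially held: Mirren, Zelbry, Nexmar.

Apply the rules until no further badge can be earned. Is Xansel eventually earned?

Xansel would need Corpel and Selhex (B6), but Corpel is never earned.

No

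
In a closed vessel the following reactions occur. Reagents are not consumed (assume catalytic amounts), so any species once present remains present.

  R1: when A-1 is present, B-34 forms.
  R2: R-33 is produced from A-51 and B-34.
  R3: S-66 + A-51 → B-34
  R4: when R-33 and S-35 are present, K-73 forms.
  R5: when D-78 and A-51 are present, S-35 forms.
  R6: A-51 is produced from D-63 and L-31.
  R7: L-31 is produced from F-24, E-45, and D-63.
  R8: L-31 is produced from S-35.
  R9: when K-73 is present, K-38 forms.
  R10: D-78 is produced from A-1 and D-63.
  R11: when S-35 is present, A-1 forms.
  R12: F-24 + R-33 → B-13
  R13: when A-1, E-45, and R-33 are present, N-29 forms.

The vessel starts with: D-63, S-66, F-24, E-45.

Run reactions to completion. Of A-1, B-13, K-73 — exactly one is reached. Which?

F-24, E-45, and D-63 present → L-31 forms (R7).
D-63 and L-31 present → A-51 forms (R6).
S-66 and A-51 present → B-34 forms (R3).
A-51 and B-34 present → R-33 forms (R2).
F-24 and R-33 present → B-13 forms (R12).
A-1 would need S-35 (R11), but S-35 never forms. K-73 would need R-33 and S-35 (R4), but S-35 never forms.

B-13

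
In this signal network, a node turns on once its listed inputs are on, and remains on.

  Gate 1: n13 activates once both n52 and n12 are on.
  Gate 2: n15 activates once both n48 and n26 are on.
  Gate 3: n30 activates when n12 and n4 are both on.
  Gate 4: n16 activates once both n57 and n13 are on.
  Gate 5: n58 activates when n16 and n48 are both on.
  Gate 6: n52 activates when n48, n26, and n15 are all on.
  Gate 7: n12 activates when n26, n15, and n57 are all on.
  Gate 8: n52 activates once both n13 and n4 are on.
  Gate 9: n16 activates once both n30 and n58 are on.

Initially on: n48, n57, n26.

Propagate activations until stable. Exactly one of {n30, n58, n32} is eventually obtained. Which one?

Gate 2: n48 and n26 on → n15 on.
Gate 7: n26, n15, and n57 on → n12 on.
Gate 6: n48, n26, and n15 on → n52 on.
n52 and n12 are on, so n13 activates (Gate 1).
n57 and n13 are on, so n16 activates (Gate 4).
Gate 5: n16 and n48 on → n58 on.
n30 would need n12 and n4 (Gate 3), but n4 never turns on. No rule produces n32, and it is not given.

n58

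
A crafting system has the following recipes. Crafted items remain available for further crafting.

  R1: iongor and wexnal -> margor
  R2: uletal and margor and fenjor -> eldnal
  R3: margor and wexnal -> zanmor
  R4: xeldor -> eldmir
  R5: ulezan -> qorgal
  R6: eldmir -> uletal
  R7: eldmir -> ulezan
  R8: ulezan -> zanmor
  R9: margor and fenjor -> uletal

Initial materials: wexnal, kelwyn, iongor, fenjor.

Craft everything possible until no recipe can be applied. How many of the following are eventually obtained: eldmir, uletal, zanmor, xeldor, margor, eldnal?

4

iongor and wexnal -> margor (R1).
Using R9, margor and fenjor make uletal.
margor and wexnal -> zanmor (R3).
uletal and margor and fenjor -> eldnal (R2).
eldmir would need xeldor (R4), but xeldor is never obtained.
uletal: reached.
zanmor: reached.
No rule produces xeldor, and it is not given.
margor: reached.
eldnal: reached.
Reached: uletal, zanmor, margor, and eldnal — 4 of the 6.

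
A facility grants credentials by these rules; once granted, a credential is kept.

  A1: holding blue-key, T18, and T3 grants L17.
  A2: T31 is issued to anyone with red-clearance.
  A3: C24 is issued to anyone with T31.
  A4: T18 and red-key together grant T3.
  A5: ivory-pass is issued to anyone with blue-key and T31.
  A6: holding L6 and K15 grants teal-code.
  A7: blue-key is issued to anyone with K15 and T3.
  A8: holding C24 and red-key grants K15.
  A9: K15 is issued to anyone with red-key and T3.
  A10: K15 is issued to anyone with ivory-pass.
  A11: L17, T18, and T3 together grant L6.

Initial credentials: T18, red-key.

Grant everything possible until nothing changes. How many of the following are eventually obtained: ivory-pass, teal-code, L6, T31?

Holding T18 and red-key grants T3 (A4).
Holding red-key and T3 grants K15 (A9).
Holding K15 and T3 grants blue-key (A7).
Holding blue-key, T18, and T3 grants L17 (A1).
Holding L17, T18, and T3 grants L6 (A11).
Holding L6 and K15 grants teal-code (A6).
ivory-pass would need blue-key and T31 (A5), but T31 is never granted.
teal-code: reached.
L6: reached.
T31 would need red-clearance (A2), but red-clearance is never granted.
Reached: teal-code and L6 — 2 of the 4.

2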